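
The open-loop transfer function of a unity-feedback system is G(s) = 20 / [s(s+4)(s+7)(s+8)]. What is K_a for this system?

0

The open loop has one pole at the origin → type 1 system.
K_a = lim_{s→0} s^2·G(s) = 0 (the extra factor of s kills the finite limit).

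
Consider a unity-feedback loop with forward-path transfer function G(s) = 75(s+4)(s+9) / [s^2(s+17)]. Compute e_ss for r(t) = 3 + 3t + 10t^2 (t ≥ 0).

The open loop has two poles at the origin → type 2 system. Treating each term separately:
  • 3: tracked with zero error.
  • 3t: tracked with zero error.
  • 10t^2: e_ss = 20/K_a with K_a=2700/17 → 17/135.
Total e_ss = 17/135.

17/135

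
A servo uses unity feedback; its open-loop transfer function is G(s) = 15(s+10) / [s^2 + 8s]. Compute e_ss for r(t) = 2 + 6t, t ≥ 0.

0.32

Factoring s from the denominator leaves a polynomial with constant term 8, so the system is type 1. Treating each term separately:
  • 2: tracked with zero error.
  • 6t: e_ss = 6/K_v with K_v=18.75 → 0.32.
Total e_ss = 0.32.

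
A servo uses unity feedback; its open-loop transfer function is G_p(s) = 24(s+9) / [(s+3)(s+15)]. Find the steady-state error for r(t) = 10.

No free integrators in G_p(s): this is a type 0 system.
K_p = lim_{s→0} G_p(s) = 24·9 / (3·15) = 4.8.
e_ss = 10/(1 + K_p) = 10/5.8 = 50/29.

50/29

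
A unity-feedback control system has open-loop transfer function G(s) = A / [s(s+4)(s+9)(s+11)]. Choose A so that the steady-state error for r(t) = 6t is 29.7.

80

The open loop has one pole at the origin → type 1 system.
K_v = lim_{s→0} s·G(s) = A / (4·9·11) = (1/396)·A.
e_ss = 6/K_v = 29.7 ⇒ K_v = 20/99 ⇒ A = (20/99)/(1/396) = 80.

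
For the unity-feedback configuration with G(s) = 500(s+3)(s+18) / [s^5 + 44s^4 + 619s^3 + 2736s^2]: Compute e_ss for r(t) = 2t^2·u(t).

The denominator has no term below 2736s^2 — 2 poles at s=0, type 2.
K_a = lim_{s→0} s^2·G(s) = 500·3·18 / 2736 = 375/38.
r(t) = 2t^2 gives R(s) = 4/s^3.
e_ss = 4/K_a = 4/(375/38) = 152/375.

152/375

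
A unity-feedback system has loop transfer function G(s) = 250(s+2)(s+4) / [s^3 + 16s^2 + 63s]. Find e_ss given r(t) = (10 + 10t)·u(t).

0.315

Lowest-order denominator term is 63s, so the open loop has 1 pole at the origin → type 1 system. Taking each input component in turn:
  • 10: tracked with zero error.
  • 10t: e_ss = 10/K_v with K_v=2000/63 → 0.315.
Total e_ss = 0.315.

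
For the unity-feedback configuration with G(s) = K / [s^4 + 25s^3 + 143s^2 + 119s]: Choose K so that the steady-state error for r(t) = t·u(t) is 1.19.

100

Lowest-order denominator term is 119s, so the open loop has 1 pole at the origin → type 1 system.
K_v = lim_{s→0} s·G(s) = K / 119 = (1/119)·K.
e_ss = 1/K_v = 1.19 ⇒ K_v = 100/119 ⇒ K = (100/119)/(1/119) = 100.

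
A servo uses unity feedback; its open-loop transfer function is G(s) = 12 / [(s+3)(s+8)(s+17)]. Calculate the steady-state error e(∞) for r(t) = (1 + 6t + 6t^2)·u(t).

No free integrators in G(s): this is a type 0 system. By superposition:
  • 1: e_ss = 1/(1+K_p) with K_p=1/34 → 34/35.
  • 6t: a type-0 system cannot track it, e_ss → ∞.
  • 6t^2: a type-0 system cannot track it, e_ss → ∞.
The unbounded component dominates.

infinity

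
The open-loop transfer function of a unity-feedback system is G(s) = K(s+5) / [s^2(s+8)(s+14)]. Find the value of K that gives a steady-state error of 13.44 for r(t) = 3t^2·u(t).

Two free integrators in G(s): this is a type 2 system.
K_a = lim_{s→0} s^2·G(s) = K·5 / (8·14) = (5/112)·K.
e_ss = 6/K_a = 13.44 ⇒ K_a = 25/56 ⇒ K = (25/56)/(5/112) = 10.

10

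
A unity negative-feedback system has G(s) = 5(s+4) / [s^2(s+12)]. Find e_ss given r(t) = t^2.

Two free integrators in G(s): this is a type 2 system.
K_a = lim_{s→0} s^2·G(s) = 5·4 / (12) = 5/3.
r(t) = t^2 gives R(s) = 2/s^3.
e_ss = 2/K_a = 2/(5/3) = 1.2.

1.2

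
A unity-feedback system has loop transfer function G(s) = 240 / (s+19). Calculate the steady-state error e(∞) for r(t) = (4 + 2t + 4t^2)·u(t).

System type = 0 (no poles at s=0). By superposition:
  • 4: e_ss = 4/(1+K_p) with K_p=240/19 → 76/259.
  • 2t: a type-0 system cannot track it, e_ss → ∞.
  • 4t^2: a type-0 system cannot track it, e_ss → ∞.
The unbounded component dominates.

infinity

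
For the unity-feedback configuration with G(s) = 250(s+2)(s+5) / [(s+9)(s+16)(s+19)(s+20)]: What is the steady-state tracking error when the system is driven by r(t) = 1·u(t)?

2736/2861

The open loop has no poles at the origin → type 0 system.
K_p = lim_{s→0} G(s) = 250·2·5 / (9·16·19·20) = 125/2736.
e_ss = 1/(1 + K_p) = 1/(2861/2736) = 2736/2861.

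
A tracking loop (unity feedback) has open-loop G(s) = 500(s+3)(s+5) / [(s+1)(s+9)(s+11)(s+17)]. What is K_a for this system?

0

G(s) has no factors of s in the denominator, so the system is type 0.
K_a = lim_{s→0} s^2·G(s) = 0 (the extra factor of s kills the finite limit).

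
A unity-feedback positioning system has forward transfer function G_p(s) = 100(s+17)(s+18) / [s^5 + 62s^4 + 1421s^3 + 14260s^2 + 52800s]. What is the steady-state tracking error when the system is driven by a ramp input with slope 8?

Factoring s from the denominator leaves a polynomial with constant term 52800, so the system is type 1.
K_v = lim_{s→0} s·G_p(s) = 100·17·18 / 52800 = 51/88.
e_ss = 8/K_v = 8/(51/88) = 704/51.

704/51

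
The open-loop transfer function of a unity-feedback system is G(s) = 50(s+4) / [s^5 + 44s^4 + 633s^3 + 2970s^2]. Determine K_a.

Factoring s^2 from the denominator leaves a polynomial with constant term 2970, so the system is type 2.
K_a = lim_{s→0} s^2·G(s) = 50·4 / 2970 = 20/297.

20/297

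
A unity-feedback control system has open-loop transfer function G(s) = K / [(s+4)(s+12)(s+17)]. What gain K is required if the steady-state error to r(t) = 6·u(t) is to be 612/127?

No free integrators in G(s): this is a type 0 system.
K_p = lim_{s→0} G(s) = K / (4·12·17) = (1/816)·K.
e_ss = 6/(1 + K_p) = 612/127 ⇒ 1 + (1/816)·K = 127/102 ⇒ K = 200.

200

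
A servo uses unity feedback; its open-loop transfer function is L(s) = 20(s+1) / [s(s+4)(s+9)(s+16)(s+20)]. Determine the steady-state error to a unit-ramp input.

L(s) has one factor of s in the denominator, so the system is type 1.
K_v = lim_{s→0} s·L(s) = 20·1 / (4·9·16·20) = 1/576.
e_ss = 1/K_v = 1/(1/576) = 576.

576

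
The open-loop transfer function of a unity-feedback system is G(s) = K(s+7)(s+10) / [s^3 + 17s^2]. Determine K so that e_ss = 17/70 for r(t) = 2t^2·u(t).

Lowest-order denominator term is 17s^2, so the open loop has 2 poles at the origin → type 2 system.
K_a = lim_{s→0} s^2·G(s) = K·7·10 / 17 = (70/17)·K.
e_ss = 4/K_a = 17/70 ⇒ K_a = 280/17 ⇒ K = (280/17)/(70/17) = 4.

4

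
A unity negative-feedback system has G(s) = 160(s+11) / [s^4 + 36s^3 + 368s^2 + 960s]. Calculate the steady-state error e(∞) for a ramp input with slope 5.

30/11

Factoring s from the denominator leaves a polynomial with constant term 960, so the system is type 1.
K_v = lim_{s→0} s·G(s) = 160·11 / 960 = 11/6.
e_ss = 5/K_v = 5/(11/6) = 30/11.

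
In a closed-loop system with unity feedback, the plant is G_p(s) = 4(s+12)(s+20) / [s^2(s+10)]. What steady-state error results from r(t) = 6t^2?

The open loop has two poles at the origin → type 2 system.
K_a = lim_{s→0} s^2·G_p(s) = 4·12·20 / (10) = 96.
r(t) = 6t^2 gives R(s) = 12/s^3.
e_ss = 12/K_a = 12/96 = 0.125.

0.125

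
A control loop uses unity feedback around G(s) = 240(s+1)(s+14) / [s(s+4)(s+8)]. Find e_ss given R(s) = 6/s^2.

G(s) has one factor of s in the denominator, so the system is type 1.
K_v = lim_{s→0} s·G(s) = 240·1·14 / (4·8) = 105.
e_ss = 6/K_v = 6/105 = 2/35.

2/35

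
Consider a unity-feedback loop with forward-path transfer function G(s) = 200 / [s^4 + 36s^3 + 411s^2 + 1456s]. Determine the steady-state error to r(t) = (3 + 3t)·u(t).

The denominator has no term below 1456s — 1 pole at s=0, type 1. By superposition:
  • 3: tracked with zero error.
  • 3t: e_ss = 3/K_v with K_v=25/182 → 21.84.
Total e_ss = 21.84.

21.84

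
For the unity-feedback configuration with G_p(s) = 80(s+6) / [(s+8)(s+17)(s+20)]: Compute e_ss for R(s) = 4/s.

3.4

System type = 0 (no poles at s=0).
K_p = lim_{s→0} G_p(s) = 80·6 / (8·17·20) = 3/17.
e_ss = 4/(1 + K_p) = 4/(20/17) = 3.4.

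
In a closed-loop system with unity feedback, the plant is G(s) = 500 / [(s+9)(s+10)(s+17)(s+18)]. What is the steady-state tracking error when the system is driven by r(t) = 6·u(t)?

System type = 0 (no poles at s=0).
K_p = lim_{s→0} G(s) = 500 / (9·10·17·18) = 25/1377.
e_ss = 6/(1 + K_p) = 6/(1402/1377) = 4131/701.

4131/701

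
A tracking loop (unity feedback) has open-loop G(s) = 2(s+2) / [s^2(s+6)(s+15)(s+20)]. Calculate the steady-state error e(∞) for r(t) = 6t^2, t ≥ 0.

G(s) has two factors of s in the denominator, so the system is type 2.
K_a = lim_{s→0} s^2·G(s) = 2·2 / (6·15·20) = 1/450.
r(t) = 6t^2 gives R(s) = 12/s^3.
e_ss = 12/K_a = 12/(1/450) = 5400.

5400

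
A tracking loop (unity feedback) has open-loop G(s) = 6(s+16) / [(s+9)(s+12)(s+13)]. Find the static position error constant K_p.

G(s) has no factors of s in the denominator, so the system is type 0.
K_p = lim_{s→0} G(s) = 6·16 / (9·12·13) = 8/117.

8/117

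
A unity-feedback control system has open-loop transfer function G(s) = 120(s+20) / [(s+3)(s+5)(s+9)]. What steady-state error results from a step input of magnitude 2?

18/169

G(s) has no factors of s in the denominator, so the system is type 0.
K_p = lim_{s→0} G(s) = 120·20 / (3·5·9) = 160/9.
e_ss = 2/(1 + K_p) = 2/(169/9) = 18/169.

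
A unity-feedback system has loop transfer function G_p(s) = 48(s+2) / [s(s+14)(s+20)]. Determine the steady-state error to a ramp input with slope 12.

35

G_p(s) has one factor of s in the denominator, so the system is type 1.
K_v = lim_{s→0} s·G_p(s) = 48·2 / (14·20) = 12/35.
e_ss = 12/K_v = 12/(12/35) = 35.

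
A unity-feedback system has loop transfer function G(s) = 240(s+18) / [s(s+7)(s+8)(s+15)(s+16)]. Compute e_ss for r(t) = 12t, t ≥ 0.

112/3

One free integrator in G(s): this is a type 1 system.
K_v = lim_{s→0} s·G(s) = 240·18 / (7·8·15·16) = 9/28.
e_ss = 12/K_v = 12/(9/28) = 112/3.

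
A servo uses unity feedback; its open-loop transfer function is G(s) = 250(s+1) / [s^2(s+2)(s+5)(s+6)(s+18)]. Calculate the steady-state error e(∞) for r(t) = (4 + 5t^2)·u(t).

43.2

System type = 2 (two poles at s=0). Taking each input component in turn:
  • 4: tracked with zero error.
  • 5t^2: e_ss = 10/K_a with K_a=25/108 → 43.2.
Total e_ss = 43.2.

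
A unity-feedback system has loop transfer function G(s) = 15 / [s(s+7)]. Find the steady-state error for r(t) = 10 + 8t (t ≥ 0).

System type = 1 (one pole at s=0). Taking each input component in turn:
  • 10: tracked with zero error.
  • 8t: e_ss = 8/K_v with K_v=15/7 → 56/15.
Total e_ss = 56/15.

56/15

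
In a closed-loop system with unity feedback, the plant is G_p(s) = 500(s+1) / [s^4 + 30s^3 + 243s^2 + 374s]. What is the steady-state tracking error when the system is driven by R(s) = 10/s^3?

infinity

The denominator has no term below 374s — 1 pole at s=0, type 1.
K_a = lim_{s→0} s^2·G_p(s) = 0; the steady-state error to this parabolic input grows without bound.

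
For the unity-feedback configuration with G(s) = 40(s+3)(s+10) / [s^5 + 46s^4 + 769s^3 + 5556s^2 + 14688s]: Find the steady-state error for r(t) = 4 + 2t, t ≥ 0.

Lowest-order denominator term is 14688s, so the open loop has 1 pole at the origin → type 1 system. Taking each input component in turn:
  • 4: tracked with zero error.
  • 2t: e_ss = 2/K_v with K_v=25/306 → 24.48.
Total e_ss = 24.48.

24.48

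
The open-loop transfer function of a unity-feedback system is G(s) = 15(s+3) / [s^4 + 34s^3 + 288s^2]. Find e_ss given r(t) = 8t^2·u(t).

102.4

The denominator has no term below 288s^2 — 2 poles at s=0, type 2.
K_a = lim_{s→0} s^2·G(s) = 15·3 / 288 = 5/32.
r(t) = 8t^2 gives R(s) = 16/s^3.
e_ss = 16/K_a = 16/(5/32) = 102.4.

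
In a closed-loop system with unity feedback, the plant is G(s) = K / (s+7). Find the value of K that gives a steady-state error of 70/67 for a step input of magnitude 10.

The open loop has no poles at the origin → type 0 system.
K_p = lim_{s→0} G(s) = K / (7) = (1/7)·K.
e_ss = 10/(1 + K_p) = 70/67 ⇒ 1 + (1/7)·K = 67/7 ⇒ K = 60.

60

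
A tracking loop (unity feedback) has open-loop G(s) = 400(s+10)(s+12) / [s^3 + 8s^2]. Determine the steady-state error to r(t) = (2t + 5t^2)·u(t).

1/600

Factoring s^2 from the denominator leaves a polynomial with constant term 8, so the system is type 2. By superposition:
  • 2t: tracked with zero error.
  • 5t^2: e_ss = 10/K_a with K_a=6000 → 1/600.
Total e_ss = 1/600.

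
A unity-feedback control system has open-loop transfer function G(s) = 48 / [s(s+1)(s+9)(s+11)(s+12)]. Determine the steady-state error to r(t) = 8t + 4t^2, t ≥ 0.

infinity

One free integrator in G(s): this is a type 1 system. Treating each term separately:
  • 8t: e_ss = 8/K_v with K_v=4/99 → 198.
  • 4t^2: a type-1 system cannot track it, e_ss → ∞.
The unbounded component dominates.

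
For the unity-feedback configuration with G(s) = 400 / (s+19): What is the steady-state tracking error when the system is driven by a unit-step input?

System type = 0 (no poles at s=0).
K_p = lim_{s→0} G(s) = 400 / (19) = 400/19.
e_ss = 1/(1 + K_p) = 1/(419/19) = 19/419.

19/419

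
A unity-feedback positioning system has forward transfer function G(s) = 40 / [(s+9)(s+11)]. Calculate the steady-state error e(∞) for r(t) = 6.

G(s) has no factors of s in the denominator, so the system is type 0.
K_p = lim_{s→0} G(s) = 40 / (9·11) = 40/99.
e_ss = 6/(1 + K_p) = 6/(139/99) = 594/139.

594/139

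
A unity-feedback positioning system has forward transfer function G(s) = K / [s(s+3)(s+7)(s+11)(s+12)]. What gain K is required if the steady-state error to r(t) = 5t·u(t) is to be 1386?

10

One free integrator in G(s): this is a type 1 system.
K_v = lim_{s→0} s·G(s) = K / (3·7·11·12) = (1/2772)·K.
e_ss = 5/K_v = 1386 ⇒ K_v = 5/1386 ⇒ K = (5/1386)/(1/2772) = 10.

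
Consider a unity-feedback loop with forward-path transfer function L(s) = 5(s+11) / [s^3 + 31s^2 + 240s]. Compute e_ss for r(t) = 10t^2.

infinity

The denominator has no term below 240s — 1 pole at s=0, type 1.
K_a = lim_{s→0} s^2·L(s) = 0; the steady-state error to this parabolic input grows without bound.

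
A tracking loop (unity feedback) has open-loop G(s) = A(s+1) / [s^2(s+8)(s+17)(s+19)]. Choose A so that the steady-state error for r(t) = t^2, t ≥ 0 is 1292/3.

12

The open loop has two poles at the origin → type 2 system.
K_a = lim_{s→0} s^2·G(s) = A·1 / (8·17·19) = (1/2584)·A.
e_ss = 2/K_a = 1292/3 ⇒ K_a = 3/646 ⇒ A = (3/646)/(1/2584) = 12.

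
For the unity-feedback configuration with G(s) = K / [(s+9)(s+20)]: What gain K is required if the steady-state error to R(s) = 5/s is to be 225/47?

No free integrators in G(s): this is a type 0 system.
K_p = lim_{s→0} G(s) = K / (9·20) = (1/180)·K.
e_ss = 5/(1 + K_p) = 225/47 ⇒ 1 + (1/180)·K = 47/45 ⇒ K = 8.

8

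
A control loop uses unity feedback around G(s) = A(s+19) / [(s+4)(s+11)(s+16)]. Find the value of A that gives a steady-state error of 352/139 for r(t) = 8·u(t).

The open loop has no poles at the origin → type 0 system.
K_p = lim_{s→0} G(s) = A·19 / (4·11·16) = (19/704)·A.
e_ss = 8/(1 + K_p) = 352/139 ⇒ 1 + (19/704)·A = 139/44 ⇒ A = 80.

80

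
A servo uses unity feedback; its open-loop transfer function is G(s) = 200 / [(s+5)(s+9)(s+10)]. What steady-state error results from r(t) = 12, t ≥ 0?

The open loop has no poles at the origin → type 0 system.
K_p = lim_{s→0} G(s) = 200 / (5·9·10) = 4/9.
e_ss = 12/(1 + K_p) = 12/(13/9) = 108/13.

108/13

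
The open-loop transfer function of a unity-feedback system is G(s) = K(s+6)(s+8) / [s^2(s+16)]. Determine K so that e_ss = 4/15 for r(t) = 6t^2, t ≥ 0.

The open loop has two poles at the origin → type 2 system.
K_a = lim_{s→0} s^2·G(s) = K·6·8 / (16) = 3·K.
e_ss = 12/K_a = 4/15 ⇒ K_a = 45 ⇒ K = 45/3 = 15.

15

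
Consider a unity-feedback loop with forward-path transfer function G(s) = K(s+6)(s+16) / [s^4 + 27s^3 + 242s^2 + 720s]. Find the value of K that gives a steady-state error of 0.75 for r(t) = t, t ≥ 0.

Factoring s from the denominator leaves a polynomial with constant term 720, so the system is type 1.
K_v = lim_{s→0} s·G(s) = K·6·16 / 720 = (2/15)·K.
e_ss = 1/K_v = 0.75 ⇒ K_v = 4/3 ⇒ K = (4/3)/(2/15) = 10.

10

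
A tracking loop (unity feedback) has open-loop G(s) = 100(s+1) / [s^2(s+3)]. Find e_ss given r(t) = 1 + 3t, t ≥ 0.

0

System type = 2 (two poles at s=0). By superposition:
  • 1: tracked with zero error.
  • 3t: tracked with zero error.
Total e_ss = 0.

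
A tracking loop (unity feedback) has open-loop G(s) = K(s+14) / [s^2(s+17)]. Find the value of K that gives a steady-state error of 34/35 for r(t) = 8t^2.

20

Two free integrators in G(s): this is a type 2 system.
K_a = lim_{s→0} s^2·G(s) = K·14 / (17) = (14/17)·K.
e_ss = 16/K_a = 34/35 ⇒ K_a = 280/17 ⇒ K = (280/17)/(14/17) = 20.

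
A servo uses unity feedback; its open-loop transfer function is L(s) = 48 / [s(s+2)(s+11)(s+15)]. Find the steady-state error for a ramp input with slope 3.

20.625

L(s) has one factor of s in the denominator, so the system is type 1.
K_v = lim_{s→0} s·L(s) = 48 / (2·11·15) = 8/55.
e_ss = 3/K_v = 3/(8/55) = 20.625.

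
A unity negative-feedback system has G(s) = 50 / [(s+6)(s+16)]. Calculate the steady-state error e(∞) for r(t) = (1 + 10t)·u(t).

infinity

System type = 0 (no poles at s=0). Treating each term separately:
  • 1: e_ss = 1/(1+K_p) with K_p=25/48 → 48/73.
  • 10t: a type-0 system cannot track it, e_ss → ∞.
The unbounded component dominates.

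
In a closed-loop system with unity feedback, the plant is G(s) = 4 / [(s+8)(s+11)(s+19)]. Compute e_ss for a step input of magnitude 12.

5016/419

The open loop has no poles at the origin → type 0 system.
K_p = lim_{s→0} G(s) = 4 / (8·11·19) = 1/418.
e_ss = 12/(1 + K_p) = 12/(419/418) = 5016/419.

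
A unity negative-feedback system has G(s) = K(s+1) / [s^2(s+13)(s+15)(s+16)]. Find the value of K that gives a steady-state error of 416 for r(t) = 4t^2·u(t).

60

The open loop has two poles at the origin → type 2 system.
K_a = lim_{s→0} s^2·G(s) = K·1 / (13·15·16) = (1/3120)·K.
e_ss = 8/K_a = 416 ⇒ K_a = 1/52 ⇒ K = (1/52)/(1/3120) = 60.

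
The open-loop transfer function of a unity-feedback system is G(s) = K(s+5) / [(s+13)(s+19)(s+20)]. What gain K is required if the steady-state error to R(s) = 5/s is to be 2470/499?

The open loop has no poles at the origin → type 0 system.
K_p = lim_{s→0} G(s) = K·5 / (13·19·20) = (1/988)·K.
e_ss = 5/(1 + K_p) = 2470/499 ⇒ 1 + (1/988)·K = 499/494 ⇒ K = 10.

10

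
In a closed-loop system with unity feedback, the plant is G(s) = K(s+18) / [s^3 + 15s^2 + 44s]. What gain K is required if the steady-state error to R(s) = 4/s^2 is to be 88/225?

Factoring s from the denominator leaves a polynomial with constant term 44, so the system is type 1.
K_v = lim_{s→0} s·G(s) = K·18 / 44 = (9/22)·K.
e_ss = 4/K_v = 88/225 ⇒ K_v = 225/22 ⇒ K = (225/22)/(9/22) = 25.

25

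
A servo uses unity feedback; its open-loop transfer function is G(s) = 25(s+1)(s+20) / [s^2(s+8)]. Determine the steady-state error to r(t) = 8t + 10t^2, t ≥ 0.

0.32

System type = 2 (two poles at s=0). Taking each input component in turn:
  • 8t: tracked with zero error.
  • 10t^2: e_ss = 20/K_a with K_a=62.5 → 0.32.
Total e_ss = 0.32.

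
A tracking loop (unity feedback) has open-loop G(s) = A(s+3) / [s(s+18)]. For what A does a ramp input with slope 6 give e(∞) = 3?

The open loop has one pole at the origin → type 1 system.
K_v = lim_{s→0} s·G(s) = A·3 / (18) = (1/6)·A.
e_ss = 6/K_v = 3 ⇒ K_v = 2 ⇒ A = 2/(1/6) = 12.

12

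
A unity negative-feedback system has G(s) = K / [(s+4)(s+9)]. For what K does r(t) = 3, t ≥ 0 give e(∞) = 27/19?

40

No free integrators in G(s): this is a type 0 system.
K_p = lim_{s→0} G(s) = K / (4·9) = (1/36)·K.
e_ss = 3/(1 + K_p) = 27/19 ⇒ 1 + (1/36)·K = 19/9 ⇒ K = 40.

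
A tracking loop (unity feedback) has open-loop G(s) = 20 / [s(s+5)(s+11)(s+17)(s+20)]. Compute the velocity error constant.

1/935

G(s) has one factor of s in the denominator, so the system is type 1.
K_v = lim_{s→0} s·G(s) = 20 / (5·11·17·20) = 1/935.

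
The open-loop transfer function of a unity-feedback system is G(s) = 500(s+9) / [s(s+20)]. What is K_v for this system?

The open loop has one pole at the origin → type 1 system.
K_v = lim_{s→0} s·G(s) = 500·9 / (20) = 225.

225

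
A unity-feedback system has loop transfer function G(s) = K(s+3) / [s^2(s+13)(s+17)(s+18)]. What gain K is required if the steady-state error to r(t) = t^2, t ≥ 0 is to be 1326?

2

System type = 2 (two poles at s=0).
K_a = lim_{s→0} s^2·G(s) = K·3 / (13·17·18) = (1/1326)·K.
e_ss = 2/K_a = 1326 ⇒ K_a = 1/663 ⇒ K = (1/663)/(1/1326) = 2.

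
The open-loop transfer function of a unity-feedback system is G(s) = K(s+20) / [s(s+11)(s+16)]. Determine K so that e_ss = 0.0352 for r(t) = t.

250

One free integrator in G(s): this is a type 1 system.
K_v = lim_{s→0} s·G(s) = K·20 / (11·16) = (5/44)·K.
e_ss = 1/K_v = 0.0352 ⇒ K_v = 625/22 ⇒ K = (625/22)/(5/44) = 250.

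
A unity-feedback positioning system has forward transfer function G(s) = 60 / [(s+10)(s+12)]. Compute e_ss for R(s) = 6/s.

G(s) has no factors of s in the denominator, so the system is type 0.
K_p = lim_{s→0} G(s) = 60 / (10·12) = 0.5.
e_ss = 6/(1 + K_p) = 6/1.5 = 4.

4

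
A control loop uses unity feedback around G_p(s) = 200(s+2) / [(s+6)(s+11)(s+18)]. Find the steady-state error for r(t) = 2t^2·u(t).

No free integrators in G_p(s): this is a type 0 system.
For a type-0 system K_a = 0, so e_ss to a parabolic input is unbounded.

infinity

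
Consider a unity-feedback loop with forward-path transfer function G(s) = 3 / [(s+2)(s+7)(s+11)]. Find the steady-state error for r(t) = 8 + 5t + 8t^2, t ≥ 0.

infinity

No free integrators in G(s): this is a type 0 system. Taking each input component in turn:
  • 8: e_ss = 8/(1+K_p) with K_p=3/154 → 1232/157.
  • 5t: a type-0 system cannot track it, e_ss → ∞.
  • 8t^2: a type-0 system cannot track it, e_ss → ∞.
The unbounded component dominates.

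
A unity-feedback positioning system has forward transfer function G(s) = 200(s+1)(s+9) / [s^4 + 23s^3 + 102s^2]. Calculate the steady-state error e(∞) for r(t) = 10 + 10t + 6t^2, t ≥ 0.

0.68

Lowest-order denominator term is 102s^2, so the open loop has 2 poles at the origin → type 2 system. Treating each term separately:
  • 10: tracked with zero error.
  • 10t: tracked with zero error.
  • 6t^2: e_ss = 12/K_a with K_a=300/17 → 0.68.
Total e_ss = 0.68.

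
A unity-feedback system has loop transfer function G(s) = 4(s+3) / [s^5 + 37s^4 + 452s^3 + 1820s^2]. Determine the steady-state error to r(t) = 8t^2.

7280/3

The denominator has no term below 1820s^2 — 2 poles at s=0, type 2.
K_a = lim_{s→0} s^2·G(s) = 4·3 / 1820 = 3/455.
r(t) = 8t^2 gives R(s) = 16/s^3.
e_ss = 16/K_a = 16/(3/455) = 7280/3.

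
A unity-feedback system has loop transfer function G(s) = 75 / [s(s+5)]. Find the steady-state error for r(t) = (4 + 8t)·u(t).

G(s) has one factor of s in the denominator, so the system is type 1. Taking each input component in turn:
  • 4: tracked with zero error.
  • 8t: e_ss = 8/K_v with K_v=15 → 8/15.
Total e_ss = 8/15.

8/15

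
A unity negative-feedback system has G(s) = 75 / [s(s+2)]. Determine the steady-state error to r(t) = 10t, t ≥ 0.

4/15

System type = 1 (one pole at s=0).
K_v = lim_{s→0} s·G(s) = 75 / (2) = 37.5.
e_ss = 10/K_v = 10/37.5 = 4/15.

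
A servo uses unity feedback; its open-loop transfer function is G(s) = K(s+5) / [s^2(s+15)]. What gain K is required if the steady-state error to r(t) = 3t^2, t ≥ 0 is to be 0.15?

G(s) has two factors of s in the denominator, so the system is type 2.
K_a = lim_{s→0} s^2·G(s) = K·5 / (15) = (1/3)·K.
e_ss = 6/K_a = 0.15 ⇒ K_a = 40 ⇒ K = 40/(1/3) = 120.

120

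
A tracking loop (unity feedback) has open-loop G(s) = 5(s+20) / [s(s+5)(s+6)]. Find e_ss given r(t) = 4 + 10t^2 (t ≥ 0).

infinity

G(s) has one factor of s in the denominator, so the system is type 1. Treating each term separately:
  • 4: tracked with zero error.
  • 10t^2: a type-1 system cannot track it, e_ss → ∞.
The unbounded component dominates.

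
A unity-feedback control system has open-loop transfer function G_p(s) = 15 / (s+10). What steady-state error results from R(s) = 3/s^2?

The open loop has no poles at the origin → type 0 system.
For a type-0 system K_v = 0, so e_ss to a ramp input is unbounded.

infinity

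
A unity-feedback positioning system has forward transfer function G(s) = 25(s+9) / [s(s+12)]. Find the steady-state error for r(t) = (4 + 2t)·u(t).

8/75

The open loop has one pole at the origin → type 1 system. Taking each input component in turn:
  • 4: tracked with zero error.
  • 2t: e_ss = 2/K_v with K_v=18.75 → 8/75.
Total e_ss = 8/75.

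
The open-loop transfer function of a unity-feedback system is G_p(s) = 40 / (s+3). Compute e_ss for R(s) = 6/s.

18/43

No free integrators in G_p(s): this is a type 0 system.
K_p = lim_{s→0} G_p(s) = 40 / (3) = 40/3.
e_ss = 6/(1 + K_p) = 6/(43/3) = 18/43.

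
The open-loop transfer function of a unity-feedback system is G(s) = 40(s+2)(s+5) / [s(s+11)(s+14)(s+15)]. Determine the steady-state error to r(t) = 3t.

System type = 1 (one pole at s=0).
K_v = lim_{s→0} s·G(s) = 40·2·5 / (11·14·15) = 40/231.
e_ss = 3/K_v = 3/(40/231) = 17.325.

17.325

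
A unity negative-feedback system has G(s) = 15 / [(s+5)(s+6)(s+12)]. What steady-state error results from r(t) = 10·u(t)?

9.6

The open loop has no poles at the origin → type 0 system.
K_p = lim_{s→0} G(s) = 15 / (5·6·12) = 1/24.
e_ss = 10/(1 + K_p) = 10/(25/24) = 9.6.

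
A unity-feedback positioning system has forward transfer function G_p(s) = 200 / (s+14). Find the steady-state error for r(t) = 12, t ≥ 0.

The open loop has no poles at the origin → type 0 system.
K_p = lim_{s→0} G_p(s) = 200 / (14) = 100/7.
e_ss = 12/(1 + K_p) = 12/(107/7) = 84/107.

84/107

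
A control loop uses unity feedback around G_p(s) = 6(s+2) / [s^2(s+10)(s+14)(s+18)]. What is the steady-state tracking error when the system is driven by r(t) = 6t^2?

2520

System type = 2 (two poles at s=0).
K_a = lim_{s→0} s^2·G_p(s) = 6·2 / (10·14·18) = 1/210.
r(t) = 6t^2 gives R(s) = 12/s^3.
e_ss = 12/K_a = 12/(1/210) = 2520.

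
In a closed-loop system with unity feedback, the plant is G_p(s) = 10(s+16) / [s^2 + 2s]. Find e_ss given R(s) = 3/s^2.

0.0375

Lowest-order denominator term is 2s, so the open loop has 1 pole at the origin → type 1 system.
K_v = lim_{s→0} s·G_p(s) = 10·16 / 2 = 80.
e_ss = 3/K_v = 3/80 = 0.0375.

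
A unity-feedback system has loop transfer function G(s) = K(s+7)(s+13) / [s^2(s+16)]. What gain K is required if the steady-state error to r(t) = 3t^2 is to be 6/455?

G(s) has two factors of s in the denominator, so the system is type 2.
K_a = lim_{s→0} s^2·G(s) = K·7·13 / (16) = 5.6875·K.
e_ss = 6/K_a = 6/455 ⇒ K_a = 455 ⇒ K = 455/5.6875 = 80.

80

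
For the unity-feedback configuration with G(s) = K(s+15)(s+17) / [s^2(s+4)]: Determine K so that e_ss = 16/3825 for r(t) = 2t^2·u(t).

15

System type = 2 (two poles at s=0).
K_a = lim_{s→0} s^2·G(s) = K·15·17 / (4) = 63.75·K.
e_ss = 4/K_a = 16/3825 ⇒ K_a = 956.25 ⇒ K = 956.25/63.75 = 15.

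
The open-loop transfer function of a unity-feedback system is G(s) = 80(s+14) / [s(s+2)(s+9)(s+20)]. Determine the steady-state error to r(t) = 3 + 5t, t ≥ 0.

45/28

One free integrator in G(s): this is a type 1 system. By superposition:
  • 3: tracked with zero error.
  • 5t: e_ss = 5/K_v with K_v=28/9 → 45/28.
Total e_ss = 45/28.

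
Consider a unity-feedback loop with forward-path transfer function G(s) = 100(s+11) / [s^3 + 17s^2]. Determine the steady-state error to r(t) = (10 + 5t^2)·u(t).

Lowest-order denominator term is 17s^2, so the open loop has 2 poles at the origin → type 2 system. By superposition:
  • 10: tracked with zero error.
  • 5t^2: e_ss = 10/K_a with K_a=1100/17 → 17/110.
Total e_ss = 17/110.

17/110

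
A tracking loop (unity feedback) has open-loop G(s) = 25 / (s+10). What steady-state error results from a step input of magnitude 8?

16/7

G(s) has no factors of s in the denominator, so the system is type 0.
K_p = lim_{s→0} G(s) = 25 / (10) = 2.5.
e_ss = 8/(1 + K_p) = 8/3.5 = 16/7.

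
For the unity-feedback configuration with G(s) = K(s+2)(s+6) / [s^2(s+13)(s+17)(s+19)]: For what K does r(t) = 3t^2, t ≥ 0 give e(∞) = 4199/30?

15

Two free integrators in G(s): this is a type 2 system.
K_a = lim_{s→0} s^2·G(s) = K·2·6 / (13·17·19) = (12/4199)·K.
e_ss = 6/K_a = 4199/30 ⇒ K_a = 180/4199 ⇒ K = (180/4199)/(12/4199) = 15.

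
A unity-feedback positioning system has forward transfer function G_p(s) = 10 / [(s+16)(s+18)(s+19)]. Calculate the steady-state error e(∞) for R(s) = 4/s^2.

G_p(s) has no factors of s in the denominator, so the system is type 0.
For a type-0 system K_v = 0, so e_ss to a ramp input is unbounded.

infinity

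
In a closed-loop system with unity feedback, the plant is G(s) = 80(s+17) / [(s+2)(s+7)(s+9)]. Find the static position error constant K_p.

System type = 0 (no poles at s=0).
K_p = lim_{s→0} G(s) = 80·17 / (2·7·9) = 680/63.

680/63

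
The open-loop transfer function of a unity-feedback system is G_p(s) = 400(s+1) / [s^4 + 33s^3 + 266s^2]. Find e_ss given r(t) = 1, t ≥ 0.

0

The denominator has no term below 266s^2 — 2 poles at s=0, type 2.
K_p = ∞ for a type-2 system; e_ss to a step is zero.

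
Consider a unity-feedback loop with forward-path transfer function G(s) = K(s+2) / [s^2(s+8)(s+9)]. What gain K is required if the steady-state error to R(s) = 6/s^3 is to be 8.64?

25

System type = 2 (two poles at s=0).
K_a = lim_{s→0} s^2·G(s) = K·2 / (8·9) = (1/36)·K.
e_ss = 6/K_a = 8.64 ⇒ K_a = 25/36 ⇒ K = (25/36)/(1/36) = 25.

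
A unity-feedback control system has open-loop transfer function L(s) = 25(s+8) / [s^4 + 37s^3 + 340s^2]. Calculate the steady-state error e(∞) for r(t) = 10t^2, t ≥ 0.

34

The denominator has no term below 340s^2 — 2 poles at s=0, type 2.
K_a = lim_{s→0} s^2·L(s) = 25·8 / 340 = 10/17.
r(t) = 10t^2 gives R(s) = 20/s^3.
e_ss = 20/K_a = 20/(10/17) = 34.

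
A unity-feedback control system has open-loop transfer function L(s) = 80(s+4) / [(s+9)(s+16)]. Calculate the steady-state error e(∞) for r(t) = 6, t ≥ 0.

No free integrators in L(s): this is a type 0 system.
K_p = lim_{s→0} L(s) = 80·4 / (9·16) = 20/9.
e_ss = 6/(1 + K_p) = 6/(29/9) = 54/29.

54/29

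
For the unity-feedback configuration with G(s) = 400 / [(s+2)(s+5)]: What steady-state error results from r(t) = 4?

4/41

G(s) has no factors of s in the denominator, so the system is type 0.
K_p = lim_{s→0} G(s) = 400 / (2·5) = 40.
e_ss = 4/(1 + K_p) = 4/41.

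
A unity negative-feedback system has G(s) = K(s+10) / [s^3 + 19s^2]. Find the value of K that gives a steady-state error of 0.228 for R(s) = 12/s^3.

Lowest-order denominator term is 19s^2, so the open loop has 2 poles at the origin → type 2 system.
K_a = lim_{s→0} s^2·G(s) = K·10 / 19 = (10/19)·K.
e_ss = 12/K_a = 0.228 ⇒ K_a = 1000/19 ⇒ K = (1000/19)/(10/19) = 100.

100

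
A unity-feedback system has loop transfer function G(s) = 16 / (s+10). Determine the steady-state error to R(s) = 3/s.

15/13

The open loop has no poles at the origin → type 0 system.
K_p = lim_{s→0} G(s) = 16 / (10) = 1.6.
e_ss = 3/(1 + K_p) = 3/2.6 = 15/13.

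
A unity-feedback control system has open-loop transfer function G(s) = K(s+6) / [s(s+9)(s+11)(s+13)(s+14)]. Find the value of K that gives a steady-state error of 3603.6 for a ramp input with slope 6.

5

One free integrator in G(s): this is a type 1 system.
K_v = lim_{s→0} s·G(s) = K·6 / (9·11·13·14) = (1/3003)·K.
e_ss = 6/K_v = 3603.6 ⇒ K_v = 5/3003 ⇒ K = (5/3003)/(1/3003) = 5.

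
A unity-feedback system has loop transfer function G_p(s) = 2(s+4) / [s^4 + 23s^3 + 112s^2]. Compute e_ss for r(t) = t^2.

Factoring s^2 from the denominator leaves a polynomial with constant term 112, so the system is type 2.
K_a = lim_{s→0} s^2·G_p(s) = 2·4 / 112 = 1/14.
r(t) = t^2 gives R(s) = 2/s^3.
e_ss = 2/K_a = 2/(1/14) = 28.

28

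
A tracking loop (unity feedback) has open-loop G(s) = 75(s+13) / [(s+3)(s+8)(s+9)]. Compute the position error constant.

G(s) has no factors of s in the denominator, so the system is type 0.
K_p = lim_{s→0} G(s) = 75·13 / (3·8·9) = 325/72.

325/72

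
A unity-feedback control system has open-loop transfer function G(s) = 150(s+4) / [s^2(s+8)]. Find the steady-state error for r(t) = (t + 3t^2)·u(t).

0.08

System type = 2 (two poles at s=0). Treating each term separately:
  • t: tracked with zero error.
  • 3t^2: e_ss = 6/K_a with K_a=75 → 0.08.
Total e_ss = 0.08.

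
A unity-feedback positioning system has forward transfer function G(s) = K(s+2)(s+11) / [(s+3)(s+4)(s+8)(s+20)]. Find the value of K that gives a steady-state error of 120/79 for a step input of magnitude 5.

200

The open loop has no poles at the origin → type 0 system.
K_p = lim_{s→0} G(s) = K·2·11 / (3·4·8·20) = (11/960)·K.
e_ss = 5/(1 + K_p) = 120/79 ⇒ 1 + (11/960)·K = 79/24 ⇒ K = 200.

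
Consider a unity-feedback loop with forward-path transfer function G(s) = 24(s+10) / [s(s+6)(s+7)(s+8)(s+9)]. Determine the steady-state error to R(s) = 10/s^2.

System type = 1 (one pole at s=0).
K_v = lim_{s→0} s·G(s) = 24·10 / (6·7·8·9) = 5/63.
e_ss = 10/K_v = 10/(5/63) = 126.

126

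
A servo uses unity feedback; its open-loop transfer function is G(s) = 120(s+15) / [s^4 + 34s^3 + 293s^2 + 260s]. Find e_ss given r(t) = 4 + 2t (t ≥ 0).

Factoring s from the denominator leaves a polynomial with constant term 260, so the system is type 1. Taking each input component in turn:
  • 4: tracked with zero error.
  • 2t: e_ss = 2/K_v with K_v=90/13 → 13/45.
Total e_ss = 13/45.

13/45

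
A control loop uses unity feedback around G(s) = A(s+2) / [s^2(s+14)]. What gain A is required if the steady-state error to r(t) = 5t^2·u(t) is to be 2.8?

Two free integrators in G(s): this is a type 2 system.
K_a = lim_{s→0} s^2·G(s) = A·2 / (14) = (1/7)·A.
e_ss = 10/K_a = 2.8 ⇒ K_a = 25/7 ⇒ A = (25/7)/(1/7) = 25.

25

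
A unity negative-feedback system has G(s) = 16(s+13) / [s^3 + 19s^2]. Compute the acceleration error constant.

Lowest-order denominator term is 19s^2, so the open loop has 2 poles at the origin → type 2 system.
K_a = lim_{s→0} s^2·G(s) = 16·13 / 19 = 208/19.

208/19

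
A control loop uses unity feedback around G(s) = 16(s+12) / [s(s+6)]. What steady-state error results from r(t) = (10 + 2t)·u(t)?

0.0625

System type = 1 (one pole at s=0). Taking each input component in turn:
  • 10: tracked with zero error.
  • 2t: e_ss = 2/K_v with K_v=32 → 0.0625.
Total e_ss = 0.0625.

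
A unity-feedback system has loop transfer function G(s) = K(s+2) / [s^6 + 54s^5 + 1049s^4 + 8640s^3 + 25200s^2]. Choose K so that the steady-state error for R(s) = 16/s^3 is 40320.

5

Factoring s^2 from the denominator leaves a polynomial with constant term 25200, so the system is type 2.
K_a = lim_{s→0} s^2·G(s) = K·2 / 25200 = (1/12600)·K.
e_ss = 16/K_a = 40320 ⇒ K_a = 1/2520 ⇒ K = (1/2520)/(1/12600) = 5.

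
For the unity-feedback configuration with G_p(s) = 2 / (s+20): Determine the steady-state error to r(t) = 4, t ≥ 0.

No free integrators in G_p(s): this is a type 0 system.
K_p = lim_{s→0} G_p(s) = 2 / (20) = 0.1.
e_ss = 4/(1 + K_p) = 4/1.1 = 40/11.

40/11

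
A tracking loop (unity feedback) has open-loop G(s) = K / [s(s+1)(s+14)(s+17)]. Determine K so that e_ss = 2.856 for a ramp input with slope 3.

G(s) has one factor of s in the denominator, so the system is type 1.
K_v = lim_{s→0} s·G(s) = K / (1·14·17) = (1/238)·K.
e_ss = 3/K_v = 2.856 ⇒ K_v = 125/119 ⇒ K = (125/119)/(1/238) = 250.

250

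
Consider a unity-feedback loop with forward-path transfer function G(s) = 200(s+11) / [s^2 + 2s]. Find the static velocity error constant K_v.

The denominator has no term below 2s — 1 pole at s=0, type 1.
K_v = lim_{s→0} s·G(s) = 200·11 / 2 = 1100.

1100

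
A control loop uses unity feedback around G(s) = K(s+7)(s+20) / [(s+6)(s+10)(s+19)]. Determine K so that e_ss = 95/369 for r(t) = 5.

150

The open loop has no poles at the origin → type 0 system.
K_p = lim_{s→0} G(s) = K·7·20 / (6·10·19) = (7/57)·K.
e_ss = 5/(1 + K_p) = 95/369 ⇒ 1 + (7/57)·K = 369/19 ⇒ K = 150.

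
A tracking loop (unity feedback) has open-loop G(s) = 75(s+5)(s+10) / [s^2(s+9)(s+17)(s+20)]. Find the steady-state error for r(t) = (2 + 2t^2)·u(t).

3.264

G(s) has two factors of s in the denominator, so the system is type 2. Treating each term separately:
  • 2: tracked with zero error.
  • 2t^2: e_ss = 4/K_a with K_a=125/102 → 3.264.
Total e_ss = 3.264.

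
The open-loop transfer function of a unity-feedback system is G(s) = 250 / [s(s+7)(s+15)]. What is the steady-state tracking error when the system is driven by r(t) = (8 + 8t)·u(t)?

G(s) has one factor of s in the denominator, so the system is type 1. Taking each input component in turn:
  • 8: tracked with zero error.
  • 8t: e_ss = 8/K_v with K_v=50/21 → 3.36.
Total e_ss = 3.36.

3.36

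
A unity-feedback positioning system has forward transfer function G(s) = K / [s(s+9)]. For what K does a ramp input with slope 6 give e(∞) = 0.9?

G(s) has one factor of s in the denominator, so the system is type 1.
K_v = lim_{s→0} s·G(s) = K / (9) = (1/9)·K.
e_ss = 6/K_v = 0.9 ⇒ K_v = 20/3 ⇒ K = (20/3)/(1/9) = 60.

60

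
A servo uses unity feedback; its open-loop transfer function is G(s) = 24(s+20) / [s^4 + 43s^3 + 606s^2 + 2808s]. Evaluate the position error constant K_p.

infinity

K_p = lim_{s→0} G(s); with 1 pole at the origin the limit diverges, so K_p = ∞.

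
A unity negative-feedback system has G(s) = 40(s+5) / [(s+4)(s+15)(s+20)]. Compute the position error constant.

1/6

G(s) has no factors of s in the denominator, so the system is type 0.
K_p = lim_{s→0} G(s) = 40·5 / (4·15·20) = 1/6.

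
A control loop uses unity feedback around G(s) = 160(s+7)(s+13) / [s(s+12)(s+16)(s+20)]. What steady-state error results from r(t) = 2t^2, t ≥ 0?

infinity

The open loop has one pole at the origin → type 1 system.
K_a = lim_{s→0} s^2·G(s) = 0; the steady-state error to this parabolic input grows without bound.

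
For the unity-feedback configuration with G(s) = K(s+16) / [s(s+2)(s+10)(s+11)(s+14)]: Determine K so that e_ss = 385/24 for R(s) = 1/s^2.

System type = 1 (one pole at s=0).
K_v = lim_{s→0} s·G(s) = K·16 / (2·10·11·14) = (2/385)·K.
e_ss = 1/K_v = 385/24 ⇒ K_v = 24/385 ⇒ K = (24/385)/(2/385) = 12.

12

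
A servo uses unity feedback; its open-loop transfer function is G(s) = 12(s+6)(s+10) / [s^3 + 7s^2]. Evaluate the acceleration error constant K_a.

720/7

The denominator has no term below 7s^2 — 2 poles at s=0, type 2.
K_a = lim_{s→0} s^2·G(s) = 12·6·10 / 7 = 720/7.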